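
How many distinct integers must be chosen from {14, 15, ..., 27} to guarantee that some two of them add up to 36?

11

A set avoiding the sum 36 can contain at most one of each pair {x, 36−x}, plus the 6 elements whose complement lies outside the range or equal to its own complement.
The integers 18, …, 27 (10 of them) are such a set: any two sum to at least 18+19 = 37 > 36.
By the pigeonhole principle, any 11th integer completes one of the 4 pairs, so 11 choices force a sum of 36.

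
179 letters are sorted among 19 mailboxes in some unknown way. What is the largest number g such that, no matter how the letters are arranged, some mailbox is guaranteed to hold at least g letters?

Pigeonhole: the 19 mailboxes are the holes and the 179 letters are the pigeons.
If every mailbox held at most 9 letters, the total would be at most 19 × 9 = 171, which is less than 179.
So some mailbox holds at least ⌈179/19⌉ = 10 letters.

10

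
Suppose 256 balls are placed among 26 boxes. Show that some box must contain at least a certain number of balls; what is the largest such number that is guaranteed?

10

The 26 boxes are the holes and the 256 balls are the pigeons.
If every box held at most 9 balls, the total would be at most 26 × 9 = 234, which is less than 256.
So some box holds at least ⌈256/26⌉ = 10 balls.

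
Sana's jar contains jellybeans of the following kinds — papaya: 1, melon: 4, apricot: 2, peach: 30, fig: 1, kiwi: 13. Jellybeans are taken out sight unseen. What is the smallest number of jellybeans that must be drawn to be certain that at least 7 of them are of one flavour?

By the pigeonhole principle, put each drawn jellybean into a box by flavour. The largest draw with every box below 7 takes min(count, 6) from each flavour; flavours with fewer than 6 contribute all they have.
Σ min(cᵢ, 6) = 1 + 4 + 2 + 6 + 1 + 6 = 20.
Draw number 20 + 1 = 21 must push one box to 7.

21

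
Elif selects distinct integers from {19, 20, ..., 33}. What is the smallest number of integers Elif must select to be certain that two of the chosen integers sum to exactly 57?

Group the elements by complementary pair {x, 57−x}: {24,33}, {25,32}, {26,31}, …, giving 5 two-element pairs and 5 integers whose partner 57−x falls outside [19,33].
Treating each of those 10 groups as a pigeonhole, one can pick one integer per group — 10 integers — with no two summing to 57.
The 11th integer lands in an occupied pair, forcing a sum of 57.

11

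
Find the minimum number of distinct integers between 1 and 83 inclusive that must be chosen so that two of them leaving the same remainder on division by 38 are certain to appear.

39

The 38 residue classes mod 38 are the pigeonholes.
With 38 integers one could put 1 in each residue class and have no class reach 2.
The 39th integer pushes some class to 2, so 38·1 + 1 = 39.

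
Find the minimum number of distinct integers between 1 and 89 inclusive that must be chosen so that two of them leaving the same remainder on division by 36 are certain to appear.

37

By the pigeonhole principle, the 36 residue classes mod 36 are the pigeonholes.
With 36 integers one could put 1 in each residue class and have no class reach 2.
The 37th integer pushes some class to 2, so 36·1 + 1 = 37.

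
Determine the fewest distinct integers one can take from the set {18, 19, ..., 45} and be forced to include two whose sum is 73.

20

Two chosen integers sum to 73 exactly when both halves of some pair {x, 73−x} with 28 ≤ x ≤ 73−x ≤ 45 are chosen — 9 such pairs.
The remaining 10 elements (those with no distinct partner in range) can never complete a 73-sum, so the worst case takes all of them and one from each pair: 10 + 9 = 19.
The 20th integer has to be the second member of some pair, so 19 + 1 = 20.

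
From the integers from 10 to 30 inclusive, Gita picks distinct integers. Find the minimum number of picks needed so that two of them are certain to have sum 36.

Two chosen integers sum to 36 exactly when both halves of some pair {x, 36−x} with 10 ≤ x ≤ 36−x ≤ 26 are chosen — 8 such pairs.
The remaining 5 elements (those with no distinct partner in range) can never complete a 36-sum, so the worst case takes all of them and one from each pair: 5 + 8 = 13.
The 14th integer has to be the second member of some pair, so 13 + 1 = 14.

14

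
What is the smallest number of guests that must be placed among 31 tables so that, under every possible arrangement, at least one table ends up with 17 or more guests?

497

With 496 guests one could put exactly 16 in each of the 31 tables, and no table would reach 17.
By pigeonhole, one more guest must land in a table that already has 16, giving it 17.
So 31 × 16 + 1 = 497 guests are required.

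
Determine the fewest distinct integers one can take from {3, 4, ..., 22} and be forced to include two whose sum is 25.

11

Two chosen integers sum to 25 exactly when both halves of some pair {x, 25−x} with 3 ≤ x ≤ 25−x ≤ 22 are chosen — 10 such pairs.
Every element belongs to one of those pairs, so the worst case picks one from each: 10 integers.
By the pigeonhole principle, the 11th integer has to be the second member of some pair, so 10 + 1 = 11.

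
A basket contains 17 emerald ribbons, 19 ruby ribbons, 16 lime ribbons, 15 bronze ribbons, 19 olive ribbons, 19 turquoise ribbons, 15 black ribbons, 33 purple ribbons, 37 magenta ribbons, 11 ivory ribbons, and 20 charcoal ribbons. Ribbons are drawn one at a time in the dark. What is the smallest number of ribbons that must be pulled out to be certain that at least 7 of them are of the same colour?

Put each drawn ribbon into a box by colour. The largest draw with every box below 7 takes min(count, 6) from each colour.
Σ min(cᵢ, 6) = 6 + 6 + 6 + 6 + 6 + 6 + 6 + 6 + 6 + 6 + 6 = 66.
Draw number 66 + 1 = 67 must push one box to 7.

67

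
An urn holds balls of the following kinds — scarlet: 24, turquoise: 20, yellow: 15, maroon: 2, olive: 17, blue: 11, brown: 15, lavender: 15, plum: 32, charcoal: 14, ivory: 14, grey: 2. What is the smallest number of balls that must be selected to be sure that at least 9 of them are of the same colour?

85

Put each drawn ball into a box by colour. The largest draw with every box below 9 takes min(count, 8) from each colour; colours with fewer than 8 contribute all they have.
Σ min(cᵢ, 8) = 8 + 8 + 8 + 2 + 8 + 8 + 8 + 8 + 8 + 8 + 8 + 2 = 84.
Draw number 84 + 1 = 85 must push one box to 9.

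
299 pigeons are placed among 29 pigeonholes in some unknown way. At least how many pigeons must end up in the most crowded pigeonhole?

11

By pigeonhole, the 29 pigeonholes are the holes and the 299 pigeons are the pigeons.
If every pigeonhole held at most 10 pigeons, the total would be at most 29 × 10 = 290, which is less than 299.
So some pigeonhole holds at least ⌈299/29⌉ = 11 pigeons.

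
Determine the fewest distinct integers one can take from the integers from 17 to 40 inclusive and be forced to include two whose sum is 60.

Two chosen integers sum to 60 exactly when both halves of some pair {x, 60−x} with 20 ≤ x ≤ 60−x ≤ 40 are chosen — 10 such pairs.
The remaining 4 elements (those with no distinct partner in range) can never complete a 60-sum, so the worst case takes all of them and one from each pair: 4 + 10 = 14.
By pigeonhole, the 15th integer has to be the second member of some pair, so 14 + 1 = 15.

15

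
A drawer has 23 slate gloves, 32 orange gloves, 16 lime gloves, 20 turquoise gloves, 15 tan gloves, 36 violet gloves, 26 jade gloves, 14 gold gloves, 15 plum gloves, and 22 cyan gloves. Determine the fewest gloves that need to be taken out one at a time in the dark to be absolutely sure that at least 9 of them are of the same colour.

The 10 colours are the holes; the gloves drawn are the pigeons.
To avoid 9 of any one colour, the worst case takes at most 8 of each colour.
That gives 8 + 8 + 8 + 8 + 8 + 8 + 8 + 8 + 8 + 8 = 80 gloves with no colour reaching 9.
The next glove forces some colour to 9, so 80 + 1 = 81.

81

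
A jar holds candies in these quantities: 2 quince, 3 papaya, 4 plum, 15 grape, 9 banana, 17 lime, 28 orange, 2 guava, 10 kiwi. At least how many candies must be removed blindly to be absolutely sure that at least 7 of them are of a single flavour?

42

The 9 flavours are the holes; the candies drawn are the pigeons.
To avoid 7 of any one flavour, the worst case takes at most 6 of each flavour, or every candy of a flavour that has fewer than 6.
That gives 2 + 3 + 4 + 6 + 6 + 6 + 6 + 2 + 6 = 41 candies with no flavour reaching 7.
The next candy forces some flavour to 7, so 41 + 1 = 42.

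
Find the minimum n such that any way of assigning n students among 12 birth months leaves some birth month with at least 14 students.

With 156 students one could put exactly 13 in each of the 12 birth months, and no birth month would reach 14.
One more student must land in a birth month that already has 13, giving it 14.
So 12 × 13 + 1 = 157 students are required.

157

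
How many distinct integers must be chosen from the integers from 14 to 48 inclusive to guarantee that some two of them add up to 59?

Two chosen integers sum to 59 exactly when both halves of some pair {x, 59−x} with 14 ≤ x ≤ 59−x ≤ 45 are chosen — 16 such pairs.
The remaining 3 elements (those with no distinct partner in range) can never complete a 59-sum, so the worst case takes all of them and one from each pair: 3 + 16 = 19.
The 20th integer has to be the second member of some pair, so 19 + 1 = 20.

20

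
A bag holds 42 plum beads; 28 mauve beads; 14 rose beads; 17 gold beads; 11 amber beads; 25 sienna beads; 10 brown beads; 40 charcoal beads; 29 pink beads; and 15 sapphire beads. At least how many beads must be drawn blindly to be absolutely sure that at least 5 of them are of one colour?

41

An adversary could hand out at most 4 beads per colour: 4 + 4 + 4 + 4 + 4 + 4 + 4 + 4 + 4 + 4 = 40 beads and still no colour has 5.
By pigeonhole, one more bead lands in a colour already at 4, so 41 draws are enough and 40 are not.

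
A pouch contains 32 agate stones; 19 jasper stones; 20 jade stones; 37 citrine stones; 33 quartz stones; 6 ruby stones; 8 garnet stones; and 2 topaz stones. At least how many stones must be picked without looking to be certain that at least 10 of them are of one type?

62

Pigeonhole: put each drawn stone into a box by type. The largest draw with every box below 10 takes min(count, 9) from each type; types with fewer than 9 contribute all they have.
Σ min(cᵢ, 9) = 9 + 9 + 9 + 9 + 9 + 6 + 8 + 2 = 61.
Draw number 61 + 1 = 62 must push one box to 10.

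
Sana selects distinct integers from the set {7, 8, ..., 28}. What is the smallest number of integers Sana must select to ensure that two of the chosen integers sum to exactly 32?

A set avoiding the sum 32 can contain at most one of each pair {x, 32−x}, plus the 4 elements whose complement lies outside the range or equal to its own complement.
The integers 16, …, 28 (13 of them) are such a set: any two sum to at least 16+17 = 33 > 32.
Pigeonhole: any 14th integer completes one of the 9 pairs, so 14 choices force a sum of 32.

14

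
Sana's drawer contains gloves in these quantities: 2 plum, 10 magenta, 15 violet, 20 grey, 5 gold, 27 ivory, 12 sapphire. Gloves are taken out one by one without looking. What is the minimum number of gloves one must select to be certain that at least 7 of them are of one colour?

38

Put each drawn glove into a box by colour. The largest draw with every box below 7 takes min(count, 6) from each colour; colours with fewer than 6 contribute all they have.
Σ min(cᵢ, 6) = 2 + 6 + 6 + 6 + 5 + 6 + 6 = 37.
Draw number 37 + 1 = 38 must push one box to 7.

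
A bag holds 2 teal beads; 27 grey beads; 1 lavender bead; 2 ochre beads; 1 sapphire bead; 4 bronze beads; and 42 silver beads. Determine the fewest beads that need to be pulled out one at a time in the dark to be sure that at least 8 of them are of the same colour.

25

Put each drawn bead into a box by colour. The largest draw with every box below 8 takes min(count, 7) from each colour; colours with fewer than 7 contribute all they have.
Σ min(cᵢ, 7) = 2 + 7 + 1 + 2 + 1 + 4 + 7 = 24.
Draw number 24 + 1 = 25 must push one box to 8.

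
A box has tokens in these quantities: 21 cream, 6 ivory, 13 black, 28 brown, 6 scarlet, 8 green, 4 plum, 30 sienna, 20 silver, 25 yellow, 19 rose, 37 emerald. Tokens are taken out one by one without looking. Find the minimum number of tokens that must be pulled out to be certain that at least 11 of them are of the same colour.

105

The 12 colours are the holes; the tokens drawn are the pigeons.
To avoid 11 of any one colour, the worst case takes at most 10 of each colour, or every token of a colour that has fewer than 10.
That gives 10 + 6 + 10 + 10 + 6 + 8 + 4 + 10 + 10 + 10 + 10 + 10 = 104 tokens with no colour reaching 11.
The next token forces some colour to 11, so 104 + 1 = 105.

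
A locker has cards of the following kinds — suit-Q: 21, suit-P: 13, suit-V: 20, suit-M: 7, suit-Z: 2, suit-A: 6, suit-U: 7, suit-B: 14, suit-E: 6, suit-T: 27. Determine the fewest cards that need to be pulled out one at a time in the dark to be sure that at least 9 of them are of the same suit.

By the pigeonhole principle, the 10 suits are the holes; the cards drawn are the pigeons.
To avoid 9 of any one suit, the worst case takes at most 8 of each suit, or every card of a suit that has fewer than 8.
That gives 8 + 8 + 8 + 7 + 2 + 6 + 7 + 8 + 6 + 8 = 68 cards with no suit reaching 9.
The next card forces some suit to 9, so 68 + 1 = 69.

69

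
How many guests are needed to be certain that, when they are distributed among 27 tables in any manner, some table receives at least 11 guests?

271

With 270 guests one could put exactly 10 in each of the 27 tables, and no table would reach 11.
One more guest must land in a table that already has 10, giving it 11.
So 27 × 10 + 1 = 271 guests are required.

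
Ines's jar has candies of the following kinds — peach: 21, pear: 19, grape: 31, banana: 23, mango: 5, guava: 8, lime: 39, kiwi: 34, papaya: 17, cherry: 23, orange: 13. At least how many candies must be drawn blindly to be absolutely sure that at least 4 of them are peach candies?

216

In the worst case for collecting peach candies, every non-peach candy comes out first.
There are 19 + 31 + 23 + 5 + 8 + 39 + 34 + 17 + 23 + 13 = 212 non-peach candies altogether.
After those, each further candy must be peach, so 212 + 4 = 216 draws guarantee 4 peach candies.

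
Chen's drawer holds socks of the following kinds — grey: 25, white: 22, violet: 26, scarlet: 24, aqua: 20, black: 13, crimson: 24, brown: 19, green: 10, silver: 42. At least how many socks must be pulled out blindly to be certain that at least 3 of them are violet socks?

In the worst case for collecting violet socks, every non-violet sock comes out first.
There are 25 + 22 + 24 + 20 + 13 + 24 + 19 + 10 + 42 = 199 non-violet socks altogether.
After those, each further sock must be violet, so 199 + 3 = 202 draws guarantee 3 violet socks.

202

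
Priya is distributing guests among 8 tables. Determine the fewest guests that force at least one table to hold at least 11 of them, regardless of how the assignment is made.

81

With 80 guests one could put exactly 10 in each of the 8 tables, and no table would reach 11.
By pigeonhole, one more guest must land in a table that already has 10, giving it 11.
So 8 × 10 + 1 = 81 guests are required.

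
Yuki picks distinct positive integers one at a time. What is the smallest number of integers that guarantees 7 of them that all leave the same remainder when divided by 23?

139

By the pigeonhole principle, the 23 residue classes mod 23 are the pigeonholes.
With 138 integers one could put 6 in each residue class and have no class reach 7.
The 139th integer pushes some class to 7, so 23·6 + 1 = 139.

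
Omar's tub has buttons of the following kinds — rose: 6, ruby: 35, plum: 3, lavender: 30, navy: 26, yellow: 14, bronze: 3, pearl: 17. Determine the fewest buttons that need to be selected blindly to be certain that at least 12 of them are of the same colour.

Put each drawn button into a box by colour. The largest draw with every box below 12 takes min(count, 11) from each colour; colours with fewer than 11 contribute all they have.
Σ min(cᵢ, 11) = 6 + 11 + 3 + 11 + 11 + 11 + 3 + 11 = 67.
Draw number 67 + 1 = 68 must push one box to 12.

68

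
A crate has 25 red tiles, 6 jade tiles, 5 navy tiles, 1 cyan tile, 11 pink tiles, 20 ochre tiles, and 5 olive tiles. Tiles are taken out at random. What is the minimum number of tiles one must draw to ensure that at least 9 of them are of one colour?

42

The 7 colours are the holes; the tiles drawn are the pigeons.
To avoid 9 of any one colour, the worst case takes at most 8 of each colour, or every tile of a colour that has fewer than 8.
That gives 8 + 6 + 5 + 1 + 8 + 8 + 5 = 41 tiles with no colour reaching 9.
The next tile forces some colour to 9, so 41 + 1 = 42.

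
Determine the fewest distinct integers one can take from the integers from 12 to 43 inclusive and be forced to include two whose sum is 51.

19

Two chosen integers sum to 51 exactly when both halves of some pair {x, 51−x} with 12 ≤ x ≤ 51−x ≤ 39 are chosen — 14 such pairs.
The remaining 4 elements (those with no distinct partner in range) can never complete a 51-sum, so the worst case takes all of them and one from each pair: 4 + 14 = 18.
The 19th integer has to be the second member of some pair, so 18 + 1 = 19.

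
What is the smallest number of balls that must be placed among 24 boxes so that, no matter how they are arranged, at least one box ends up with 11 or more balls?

241

With 240 balls one could put exactly 10 in each of the 24 boxes, and no box would reach 11.
One more ball must land in a box that already has 10, giving it 11.
So 24 × 10 + 1 = 241 balls are required.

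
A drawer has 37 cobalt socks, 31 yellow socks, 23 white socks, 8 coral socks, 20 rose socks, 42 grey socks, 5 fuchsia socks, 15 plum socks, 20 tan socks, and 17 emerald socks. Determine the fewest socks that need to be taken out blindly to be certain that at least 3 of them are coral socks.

In the worst case for collecting coral socks, every non-coral sock comes out first.
There are 37 + 31 + 23 + 20 + 42 + 5 + 15 + 20 + 17 = 210 non-coral socks altogether.
After those, each further sock must be coral, so 210 + 3 = 213 draws guarantee 3 coral socks.

213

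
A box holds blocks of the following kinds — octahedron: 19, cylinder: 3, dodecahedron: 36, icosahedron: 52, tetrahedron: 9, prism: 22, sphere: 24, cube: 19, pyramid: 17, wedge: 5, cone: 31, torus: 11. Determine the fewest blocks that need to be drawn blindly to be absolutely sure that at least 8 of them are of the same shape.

By the pigeonhole principle, put each drawn block into a box by shape. The largest draw with every box below 8 takes min(count, 7) from each shape; shapes with fewer than 7 contribute all they have.
Σ min(cᵢ, 7) = 7 + 3 + 7 + 7 + 7 + 7 + 7 + 7 + 7 + 5 + 7 + 7 = 78.
Draw number 78 + 1 = 79 must push one box to 8.

79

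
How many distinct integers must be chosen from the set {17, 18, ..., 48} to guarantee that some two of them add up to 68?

19

Two chosen integers sum to 68 exactly when both halves of some pair {x, 68−x} with 20 ≤ x ≤ 68−x ≤ 48 are chosen — 14 such pairs.
The remaining 4 elements (those with no distinct partner in range) can never complete a 68-sum, so the worst case takes all of them and one from each pair: 4 + 14 = 18.
The 19th integer has to be the second member of some pair, so 18 + 1 = 19.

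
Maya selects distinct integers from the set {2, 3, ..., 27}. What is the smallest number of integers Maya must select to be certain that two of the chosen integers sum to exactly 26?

Two chosen integers sum to 26 exactly when both halves of some pair {x, 26−x} with 2 ≤ x ≤ 26−x ≤ 24 are chosen — 11 such pairs.
The remaining 4 elements (those with no distinct partner in range) can never complete a 26-sum, so the worst case takes all of them and one from each pair: 4 + 11 = 15.
The 16th integer has to be the second member of some pair, so 15 + 1 = 16.

16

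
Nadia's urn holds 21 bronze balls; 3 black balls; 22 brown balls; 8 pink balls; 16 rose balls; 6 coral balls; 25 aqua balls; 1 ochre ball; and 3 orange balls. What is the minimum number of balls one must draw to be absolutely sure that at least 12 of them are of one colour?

66

Put each drawn ball into a box by colour. The largest draw with every box below 12 takes min(count, 11) from each colour; colours with fewer than 11 contribute all they have.
Σ min(cᵢ, 11) = 11 + 3 + 11 + 8 + 11 + 6 + 11 + 1 + 3 = 65.
Draw number 65 + 1 = 66 must push one box to 12.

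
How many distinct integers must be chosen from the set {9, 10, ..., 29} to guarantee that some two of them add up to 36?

13

Group the elements by complementary pair {x, 36−x}: {9,27}, {10,26}, {11,25}, …, giving 9 two-element pairs, the single value 18 (it cannot pair with itself since the integers are distinct), and 2 integers whose partner 36−x falls outside [9,29].
Treating each of those 12 groups as a pigeonhole, one can pick one integer per group — 12 integers — with no two summing to 36.
The 13th integer lands in an occupied pair, forcing a sum of 36.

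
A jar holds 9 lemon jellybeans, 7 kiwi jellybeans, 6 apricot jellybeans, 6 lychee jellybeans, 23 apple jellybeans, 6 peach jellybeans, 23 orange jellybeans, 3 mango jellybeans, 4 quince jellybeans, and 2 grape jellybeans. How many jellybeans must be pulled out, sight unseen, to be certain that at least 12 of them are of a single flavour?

66

Pigeonhole: put each drawn jellybean into a box by flavour. The largest draw with every box below 12 takes min(count, 11) from each flavour; flavours with fewer than 11 contribute all they have.
Σ min(cᵢ, 11) = 9 + 7 + 6 + 6 + 11 + 6 + 11 + 3 + 4 + 2 = 65.
Draw number 65 + 1 = 66 must push one box to 12.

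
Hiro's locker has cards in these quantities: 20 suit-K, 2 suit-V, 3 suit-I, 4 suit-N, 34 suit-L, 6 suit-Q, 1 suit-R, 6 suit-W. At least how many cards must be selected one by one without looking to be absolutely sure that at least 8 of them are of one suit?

Put each drawn card into a box by suit. The largest draw with every box below 8 takes min(count, 7) from each suit; suits with fewer than 7 contribute all they have.
Σ min(cᵢ, 7) = 7 + 2 + 3 + 4 + 7 + 6 + 1 + 6 = 36.
Draw number 36 + 1 = 37 must push one box to 8.

37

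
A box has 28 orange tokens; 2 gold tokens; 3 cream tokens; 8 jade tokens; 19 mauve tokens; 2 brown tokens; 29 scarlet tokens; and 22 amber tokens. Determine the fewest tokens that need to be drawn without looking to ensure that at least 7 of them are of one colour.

An adversary could hand out at most 6 tokens per colour (gold, cream, brown run out sooner): 6 + 2 + 3 + 6 + 6 + 2 + 6 + 6 = 37 tokens and still no colour has 7.
Pigeonhole: one more token lands in a colour already at 6, so 38 draws are enough and 37 are not.

38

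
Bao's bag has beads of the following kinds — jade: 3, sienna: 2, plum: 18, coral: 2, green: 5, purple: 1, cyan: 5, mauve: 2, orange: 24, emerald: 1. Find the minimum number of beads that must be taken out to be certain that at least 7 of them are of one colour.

34

An adversary could hand out at most 6 beads per colour (8 colours run out sooner): 3 + 2 + 6 + 2 + 5 + 1 + 5 + 2 + 6 + 1 = 33 beads and still no colour has 7.
One more bead lands in a colour already at 6, so 34 draws are enough and 33 are not.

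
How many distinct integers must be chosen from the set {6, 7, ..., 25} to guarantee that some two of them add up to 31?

Two chosen integers sum to 31 exactly when both halves of some pair {x, 31−x} with 6 ≤ x ≤ 31−x ≤ 25 are chosen — 10 such pairs.
Every element belongs to one of those pairs, so the worst case picks one from each: 10 integers.
By pigeonhole, the 11th integer has to be the second member of some pair, so 10 + 1 = 11.

11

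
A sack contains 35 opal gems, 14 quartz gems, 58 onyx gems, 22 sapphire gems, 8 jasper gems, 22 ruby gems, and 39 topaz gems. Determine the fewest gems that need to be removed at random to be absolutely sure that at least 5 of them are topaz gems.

In the worst case for collecting topaz gems, every non-topaz gem comes out first.
There are 35 + 14 + 58 + 22 + 8 + 22 = 159 non-topaz gems altogether.
After those, each further gem must be topaz, so 159 + 5 = 164 draws guarantee 5 topaz gems.

164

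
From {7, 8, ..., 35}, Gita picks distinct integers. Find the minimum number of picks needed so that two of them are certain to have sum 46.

18

Group the elements by complementary pair {x, 46−x}: {11,35}, {12,34}, {13,33}, …, giving 12 two-element pairs, the single value 23 (it cannot pair with itself since the integers are distinct), and 4 integers whose partner 46−x falls outside [7,35].
Pigeonhole: treating each of those 17 groups as a pigeonhole, one can pick one integer per group — 17 integers — with no two summing to 46.
The 18th integer lands in an occupied pair, forcing a sum of 46.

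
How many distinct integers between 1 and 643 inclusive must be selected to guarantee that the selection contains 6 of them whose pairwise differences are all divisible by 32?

Integers whose pairwise differences are multiples of 32 are exactly those sharing a remainder mod 32. By the pigeonhole principle, the 32 residue classes mod 32 are the pigeonholes.
With 160 integers one could put 5 in each residue class and have no class reach 6.
The 161st integer pushes some class to 6, so 32·5 + 1 = 161.

161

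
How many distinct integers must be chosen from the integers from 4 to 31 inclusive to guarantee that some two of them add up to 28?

19

Two chosen integers sum to 28 exactly when both halves of some pair {x, 28−x} with 4 ≤ x ≤ 28−x ≤ 24 are chosen — 10 such pairs.
The remaining 8 elements (those with no distinct partner in range) can never complete a 28-sum, so the worst case takes all of them and one from each pair: 8 + 10 = 18.
The 19th integer has to be the second member of some pair, so 18 + 1 = 19.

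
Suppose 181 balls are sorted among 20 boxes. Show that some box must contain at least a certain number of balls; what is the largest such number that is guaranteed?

The 20 boxes are the holes and the 181 balls are the pigeons.
If every box held at most 9 balls, the total would be at most 20 × 9 = 180, which is less than 181.
So some box holds at least ⌈181/20⌉ = 10 balls.

10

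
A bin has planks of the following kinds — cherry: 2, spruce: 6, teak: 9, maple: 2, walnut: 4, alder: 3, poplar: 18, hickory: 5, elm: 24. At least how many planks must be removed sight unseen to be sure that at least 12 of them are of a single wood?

The 9 woods are the holes; the planks drawn are the pigeons.
To avoid 12 of any one wood, the worst case takes at most 11 of each wood, or every plank of a wood that has fewer than 11.
That gives 2 + 6 + 9 + 2 + 4 + 3 + 11 + 5 + 11 = 53 planks with no wood reaching 12.
The next plank forces some wood to 12, so 53 + 1 = 54.

54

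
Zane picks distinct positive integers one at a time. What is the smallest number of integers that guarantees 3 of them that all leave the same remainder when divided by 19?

The 19 residue classes mod 19 are the pigeonholes.
With 38 integers one could put 2 in each residue class and have no class reach 3.
The 39th integer pushes some class to 3, so 19·2 + 1 = 39.

39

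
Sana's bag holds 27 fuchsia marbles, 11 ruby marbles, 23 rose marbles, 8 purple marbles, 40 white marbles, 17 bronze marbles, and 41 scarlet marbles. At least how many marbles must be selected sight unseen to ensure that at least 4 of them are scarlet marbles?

In the worst case for collecting scarlet marbles, every non-scarlet marble comes out first.
There are 27 + 11 + 23 + 8 + 40 + 17 = 126 non-scarlet marbles altogether.
After those, each further marble must be scarlet, so 126 + 4 = 130 draws guarantee 4 scarlet marbles.

130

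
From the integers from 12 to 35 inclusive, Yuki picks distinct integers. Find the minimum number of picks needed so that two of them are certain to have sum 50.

15

Two chosen integers sum to 50 exactly when both halves of some pair {x, 50−x} with 15 ≤ x ≤ 50−x ≤ 35 are chosen — 10 such pairs.
The remaining 4 elements (those with no distinct partner in range) can never complete a 50-sum, so the worst case takes all of them and one from each pair: 4 + 10 = 14.
The 15th integer has to be the second member of some pair, so 14 + 1 = 15.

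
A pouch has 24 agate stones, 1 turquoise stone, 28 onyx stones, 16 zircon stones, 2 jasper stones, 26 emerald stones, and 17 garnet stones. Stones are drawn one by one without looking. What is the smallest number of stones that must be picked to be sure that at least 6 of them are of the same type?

29

Pigeonhole: put each drawn stone into a box by type. The largest draw with every box below 6 takes min(count, 5) from each type; types with fewer than 5 contribute all they have.
Σ min(cᵢ, 5) = 5 + 1 + 5 + 5 + 2 + 5 + 5 = 28.
Draw number 28 + 1 = 29 must push one box to 6.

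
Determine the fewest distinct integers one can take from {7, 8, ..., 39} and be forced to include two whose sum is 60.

Two chosen integers sum to 60 exactly when both halves of some pair {x, 60−x} with 21 ≤ x ≤ 60−x ≤ 39 are chosen — 9 such pairs.
The remaining 15 elements (those with no distinct partner in range) can never complete a 60-sum, so the worst case takes all of them and one from each pair: 15 + 9 = 24.
The 25th integer has to be the second member of some pair, so 24 + 1 = 25.

25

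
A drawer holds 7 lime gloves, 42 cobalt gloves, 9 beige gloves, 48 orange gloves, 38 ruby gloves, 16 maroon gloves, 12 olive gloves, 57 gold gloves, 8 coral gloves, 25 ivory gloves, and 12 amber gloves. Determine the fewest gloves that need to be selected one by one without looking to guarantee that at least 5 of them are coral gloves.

In the worst case for collecting coral gloves, every non-coral glove comes out first.
There are 7 + 42 + 9 + 48 + 38 + 16 + 12 + 57 + 25 + 12 = 266 non-coral gloves altogether.
After those, each further glove must be coral, so 266 + 5 = 271 draws guarantee 5 coral gloves.

271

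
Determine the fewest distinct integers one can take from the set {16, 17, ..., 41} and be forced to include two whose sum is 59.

A set avoiding the sum 59 can contain at most one of each pair {x, 59−x}, plus the 2 elements whose complement lies outside the range.
The integers 16, …, 29 (14 of them) are such a set: any two sum to at least 16+17 = 33 and at most 28+29 = 57 < 59.
Any 15th integer completes one of the 12 pairs, so 15 choices force a sum of 59.

15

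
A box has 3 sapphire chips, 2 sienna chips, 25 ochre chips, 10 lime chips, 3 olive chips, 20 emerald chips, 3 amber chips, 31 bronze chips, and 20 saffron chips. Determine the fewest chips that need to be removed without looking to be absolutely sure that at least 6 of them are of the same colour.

37

The 9 colours are the holes; the chips drawn are the pigeons.
To avoid 6 of any one colour, the worst case takes at most 5 of each colour, or every chip of a colour that has fewer than 5.
That gives 3 + 2 + 5 + 5 + 3 + 5 + 3 + 5 + 5 = 36 chips with no colour reaching 6.
The next chip forces some colour to 6, so 36 + 1 = 37.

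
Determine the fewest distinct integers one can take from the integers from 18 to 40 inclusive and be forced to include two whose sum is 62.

15

Two chosen integers sum to 62 exactly when both halves of some pair {x, 62−x} with 22 ≤ x ≤ 62−x ≤ 40 are chosen — 9 such pairs.
The remaining 5 elements (those with no distinct partner in range) can never complete a 62-sum, so the worst case takes all of them and one from each pair: 5 + 9 = 14.
The 15th integer has to be the second member of some pair, so 14 + 1 = 15.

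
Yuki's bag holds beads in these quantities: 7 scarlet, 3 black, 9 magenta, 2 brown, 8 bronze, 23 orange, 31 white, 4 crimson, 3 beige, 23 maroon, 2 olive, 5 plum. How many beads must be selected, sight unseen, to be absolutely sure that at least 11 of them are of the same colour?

74

An adversary could hand out at most 10 beads per colour (9 colours run out sooner): 7 + 3 + 9 + 2 + 8 + 10 + 10 + 4 + 3 + 10 + 2 + 5 = 73 beads and still no colour has 11.
Pigeonhole: one more bead lands in a colour already at 10, so 74 draws are enough and 73 are not.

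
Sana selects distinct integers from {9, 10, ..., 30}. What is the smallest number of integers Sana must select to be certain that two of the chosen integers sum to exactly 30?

17

Two chosen integers sum to 30 exactly when both halves of some pair {x, 30−x} with 9 ≤ x ≤ 30−x ≤ 21 are chosen — 6 such pairs.
The remaining 10 elements (those with no distinct partner in range) can never complete a 30-sum, so the worst case takes all of them and one from each pair: 10 + 6 = 16.
The 17th integer has to be the second member of some pair, so 16 + 1 = 17.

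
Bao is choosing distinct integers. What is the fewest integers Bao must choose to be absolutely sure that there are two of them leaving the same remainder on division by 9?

By pigeonhole, the 9 residue classes mod 9 are the pigeonholes.
With 9 integers one could put 1 in each residue class and have no class reach 2.
The 10th integer pushes some class to 2, so 9·1 + 1 = 10.

10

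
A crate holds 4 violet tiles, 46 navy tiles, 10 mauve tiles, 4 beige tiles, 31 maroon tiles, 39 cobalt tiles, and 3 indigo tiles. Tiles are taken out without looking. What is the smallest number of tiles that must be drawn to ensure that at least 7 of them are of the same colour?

The 7 colours are the holes; the tiles drawn are the pigeons.
To avoid 7 of any one colour, the worst case takes at most 6 of each colour, or every tile of a colour that has fewer than 6.
That gives 4 + 6 + 6 + 4 + 6 + 6 + 3 = 35 tiles with no colour reaching 7.
The next tile forces some colour to 7, so 35 + 1 = 36.

36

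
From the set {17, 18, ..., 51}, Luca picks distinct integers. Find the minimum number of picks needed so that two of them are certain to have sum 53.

26

Two chosen integers sum to 53 exactly when both halves of some pair {x, 53−x} with 17 ≤ x ≤ 53−x ≤ 36 are chosen — 10 such pairs.
The remaining 15 elements (those with no distinct partner in range) can never complete a 53-sum, so the worst case takes all of them and one from each pair: 15 + 10 = 25.
Pigeonhole: the 26th integer has to be the second member of some pair, so 25 + 1 = 26.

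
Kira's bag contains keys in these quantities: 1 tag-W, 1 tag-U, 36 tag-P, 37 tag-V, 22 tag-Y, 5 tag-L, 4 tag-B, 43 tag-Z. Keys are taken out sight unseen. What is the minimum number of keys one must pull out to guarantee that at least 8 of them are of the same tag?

40

By pigeonhole, put each drawn key into a box by tag. The largest draw with every box below 8 takes min(count, 7) from each tag; tags with fewer than 7 contribute all they have.
Σ min(cᵢ, 7) = 1 + 1 + 7 + 7 + 7 + 5 + 4 + 7 = 39.
Draw number 39 + 1 = 40 must push one box to 8.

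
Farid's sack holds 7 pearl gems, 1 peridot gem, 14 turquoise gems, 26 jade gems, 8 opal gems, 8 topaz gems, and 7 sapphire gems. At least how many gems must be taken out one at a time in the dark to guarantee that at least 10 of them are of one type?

Put each drawn gem into a box by type. The largest draw with every box below 10 takes min(count, 9) from each type; types with fewer than 9 contribute all they have.
Σ min(cᵢ, 9) = 7 + 1 + 9 + 9 + 8 + 8 + 7 = 49.
Draw number 49 + 1 = 50 must push one box to 10.

50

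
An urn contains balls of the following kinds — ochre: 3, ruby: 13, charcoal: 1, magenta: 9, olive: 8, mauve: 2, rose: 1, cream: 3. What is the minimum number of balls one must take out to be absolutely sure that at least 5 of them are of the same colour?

23

The 8 colours are the holes; the balls drawn are the pigeons.
To avoid 5 of any one colour, the worst case takes at most 4 of each colour, or every ball of a colour that has fewer than 4.
That gives 3 + 4 + 1 + 4 + 4 + 2 + 1 + 3 = 22 balls with no colour reaching 5.
The next ball forces some colour to 5, so 22 + 1 = 23.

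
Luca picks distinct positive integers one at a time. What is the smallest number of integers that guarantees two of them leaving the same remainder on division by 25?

By the pigeonhole principle, the 25 residue classes mod 25 are the pigeonholes.
With 25 integers one could put 1 in each residue class and have no class reach 2.
The 26th integer pushes some class to 2, so 25·1 + 1 = 26.

26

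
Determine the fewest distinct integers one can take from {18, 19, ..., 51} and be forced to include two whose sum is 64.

21

Group the elements by complementary pair {x, 64−x}: {18,46}, {19,45}, {20,44}, …, giving 14 two-element pairs, the single value 32 (it cannot pair with itself since the integers are distinct), and 5 integers whose partner 64−x falls outside [18,51].
By the pigeonhole principle, treating each of those 20 groups as a pigeonhole, one can pick one integer per group — 20 integers — with no two summing to 64.
The 21st integer lands in an occupied pair, forcing a sum of 64.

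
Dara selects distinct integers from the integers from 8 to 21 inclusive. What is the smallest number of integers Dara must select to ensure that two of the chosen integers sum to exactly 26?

Two chosen integers sum to 26 exactly when both halves of some pair {x, 26−x} with 8 ≤ x ≤ 26−x ≤ 18 are chosen — 5 such pairs.
The remaining 4 elements (those with no distinct partner in range) can never complete a 26-sum, so the worst case takes all of them and one from each pair: 4 + 5 = 9.
By the pigeonhole principle, the 10th integer has to be the second member of some pair, so 9 + 1 = 10.

10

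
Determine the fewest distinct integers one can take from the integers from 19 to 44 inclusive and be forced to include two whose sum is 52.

20

A set avoiding the sum 52 can contain at most one of each pair {x, 52−x}, plus the 12 elements whose complement lies outside the range or equal to its own complement.
The integers 26, …, 44 (19 of them) are such a set: any two sum to at least 26+27 = 53 > 52.
Pigeonhole: any 20th integer completes one of the 7 pairs, so 20 choices force a sum of 52.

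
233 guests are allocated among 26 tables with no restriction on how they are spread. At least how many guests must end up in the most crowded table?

9

By the pigeonhole principle, the 26 tables are the holes and the 233 guests are the pigeons.
If every table held at most 8 guests, the total would be at most 26 × 8 = 208, which is less than 233.
So some table holds at least ⌈233/26⌉ = 9 guests.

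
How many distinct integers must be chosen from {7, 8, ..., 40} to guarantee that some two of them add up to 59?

Two chosen integers sum to 59 exactly when both halves of some pair {x, 59−x} with 19 ≤ x ≤ 59−x ≤ 40 are chosen — 11 such pairs.
The remaining 12 elements (those with no distinct partner in range) can never complete a 59-sum, so the worst case takes all of them and one from each pair: 12 + 11 = 23.
The 24th integer has to be the second member of some pair, so 23 + 1 = 24.

24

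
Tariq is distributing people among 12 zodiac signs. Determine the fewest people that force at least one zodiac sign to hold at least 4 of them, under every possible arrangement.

37

With 36 people one could put exactly 3 in each of the 12 zodiac signs, and no zodiac sign would reach 4.
One more person must land in a zodiac sign that already has 3, giving it 4.
So 12 × 3 + 1 = 37 people are required.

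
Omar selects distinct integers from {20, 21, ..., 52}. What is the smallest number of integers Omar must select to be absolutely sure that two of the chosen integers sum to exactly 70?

19

Group the elements by complementary pair {x, 70−x}: {20,50}, {21,49}, {22,48}, …, giving 15 two-element pairs, the single value 35 (it cannot pair with itself since the integers are distinct), and 2 integers whose partner 70−x falls outside [20,52].
By pigeonhole, treating each of those 18 groups as a pigeonhole, one can pick one integer per group — 18 integers — with no two summing to 70.
The 19th integer lands in an occupied pair, forcing a sum of 70.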